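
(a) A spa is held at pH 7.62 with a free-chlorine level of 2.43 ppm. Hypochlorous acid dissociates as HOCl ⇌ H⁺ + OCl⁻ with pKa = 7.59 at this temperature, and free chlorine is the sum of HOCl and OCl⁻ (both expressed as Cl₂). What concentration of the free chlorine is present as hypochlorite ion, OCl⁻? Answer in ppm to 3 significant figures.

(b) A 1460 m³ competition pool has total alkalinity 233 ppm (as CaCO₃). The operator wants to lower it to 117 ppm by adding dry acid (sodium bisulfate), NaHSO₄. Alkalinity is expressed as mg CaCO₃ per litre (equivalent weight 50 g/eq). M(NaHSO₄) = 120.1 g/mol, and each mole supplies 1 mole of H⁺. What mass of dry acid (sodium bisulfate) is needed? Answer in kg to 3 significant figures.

(a) 1.26 ppm; (b) 407 kg

(a) [OCl⁻]/[HOCl] = 10^(pH − pKa) = 10^(7.62 − 7.59) = 10^0.03 = 1.072.
(a) Fraction as HOCl = 1 / (1 + 1.072) = 0.4827.
(a) OCl⁻ = (1 − 0.4827) × 2.43 ppm = 1.257 ppm.

(b) Volume: 1460 m³ = 1,460,000 L.
(b) Alkalinity to neutralize: (233 − 117) = 116 mg/L as CaCO₃ × 1,460,000 L = 169,400 g as CaCO₃.
(b) Equivalents of H⁺ required: 169,400 ÷ 50 g/eq = 3387 eq = 3387 mol NaHSO₄.
(b) Mass of NaHSO₄: 3387 × 120.1 = 406,800 g.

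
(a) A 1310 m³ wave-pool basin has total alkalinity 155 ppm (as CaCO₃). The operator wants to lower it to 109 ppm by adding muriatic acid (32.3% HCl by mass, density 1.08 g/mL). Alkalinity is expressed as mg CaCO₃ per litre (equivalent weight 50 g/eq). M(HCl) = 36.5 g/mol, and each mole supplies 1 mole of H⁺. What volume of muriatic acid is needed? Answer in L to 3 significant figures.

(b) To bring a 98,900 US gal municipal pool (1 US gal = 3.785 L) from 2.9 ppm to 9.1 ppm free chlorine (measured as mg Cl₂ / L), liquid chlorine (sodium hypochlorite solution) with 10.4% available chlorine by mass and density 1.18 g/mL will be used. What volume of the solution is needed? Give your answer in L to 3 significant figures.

(a) 126 L; (b) 18.9 L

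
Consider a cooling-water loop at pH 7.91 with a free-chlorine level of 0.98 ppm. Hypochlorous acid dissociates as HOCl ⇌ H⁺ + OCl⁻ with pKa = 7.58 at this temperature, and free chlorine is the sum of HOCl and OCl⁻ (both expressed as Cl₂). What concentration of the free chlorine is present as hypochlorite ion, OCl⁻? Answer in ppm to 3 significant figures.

0.668 ppm

[OCl⁻]/[HOCl] = 10^(pH − pKa) = 10^(7.91 − 7.58) = 10^0.33 = 2.138.
Fraction as HOCl = 1 / (1 + 2.138) = 0.3187.
OCl⁻ = (1 − 0.3187) × 0.98 ppm = 0.6677 ppm.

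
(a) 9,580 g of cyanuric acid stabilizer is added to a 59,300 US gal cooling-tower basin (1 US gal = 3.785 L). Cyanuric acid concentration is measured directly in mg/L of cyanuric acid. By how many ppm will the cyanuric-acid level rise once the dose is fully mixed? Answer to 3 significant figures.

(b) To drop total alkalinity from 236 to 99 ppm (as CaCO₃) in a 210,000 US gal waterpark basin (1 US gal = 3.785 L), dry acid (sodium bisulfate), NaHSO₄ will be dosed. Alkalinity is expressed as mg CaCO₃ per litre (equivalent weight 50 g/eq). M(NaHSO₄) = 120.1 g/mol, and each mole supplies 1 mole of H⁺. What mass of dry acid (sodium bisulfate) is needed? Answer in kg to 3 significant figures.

(a) Volume: 59,300 US gal × 3.785 L/gal = 224,450 L.
(a) Rise: 9,580 g / 224,450 L × 1000 = 42.68 mg/L.

(b) Volume: 210,000 US gal × 3.785 L/gal = 794,850 L.
(b) Alkalinity to neutralize: (236 − 99) = 137 mg/L as CaCO₃ × 794,850 L = 108,900 g as CaCO₃.
(b) Equivalents of H⁺ required: 108,900 ÷ 50 g/eq = 2178 eq = 2178 mol NaHSO₄.
(b) Mass of NaHSO₄: 2178 × 120.1 = 261,600 g.

(a) 42.7 ppm; (b) 262 kg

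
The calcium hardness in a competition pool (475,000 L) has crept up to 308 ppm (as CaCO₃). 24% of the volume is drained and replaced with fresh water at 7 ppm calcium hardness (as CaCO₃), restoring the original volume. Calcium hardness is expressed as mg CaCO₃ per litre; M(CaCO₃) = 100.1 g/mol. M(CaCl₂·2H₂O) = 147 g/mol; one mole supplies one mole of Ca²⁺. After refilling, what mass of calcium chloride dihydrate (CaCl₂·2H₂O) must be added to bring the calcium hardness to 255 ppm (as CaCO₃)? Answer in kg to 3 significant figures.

13.4 kg

After draining 24% and refilling: 308 × 0.76 + 7 × 0.24 = 235.76 ppm.
Deficit to target: 255 − 235.76 = 19.24 mg/L.
As CaCO₃: 19.24 mg/L × 475,000 L = 9139 g; ÷ 100.1 = 91.3 mol Ca²⁺.
Mass: 91.3 × 147 = 13,420 g.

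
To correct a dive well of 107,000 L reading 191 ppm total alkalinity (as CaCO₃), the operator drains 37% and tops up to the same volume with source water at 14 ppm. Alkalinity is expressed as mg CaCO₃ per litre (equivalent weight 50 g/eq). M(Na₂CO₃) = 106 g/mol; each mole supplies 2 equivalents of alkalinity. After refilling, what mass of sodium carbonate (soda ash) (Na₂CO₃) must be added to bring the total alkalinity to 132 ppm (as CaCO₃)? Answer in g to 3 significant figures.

After draining 37% and refilling: 191 × 0.63 + 14 × 0.37 = 125.51 ppm.
Deficit to target: 132 − 125.51 = 6.49 mg/L.
As CaCO₃: 6.49 mg/L × 107,000 L = 694.4 g; ÷ 50 g/eq ÷ 2 = 6.944 mol Na₂CO₃.
Mass: 6.944 × 106 = 736.1 g.

736 g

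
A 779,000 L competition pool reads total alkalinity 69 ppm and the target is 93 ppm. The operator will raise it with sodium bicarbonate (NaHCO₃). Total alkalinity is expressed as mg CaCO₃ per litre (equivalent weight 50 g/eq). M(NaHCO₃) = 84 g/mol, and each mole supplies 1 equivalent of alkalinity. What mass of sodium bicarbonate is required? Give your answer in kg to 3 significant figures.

31.4 kg

Alkalinity to add: (93 − 69) = 24 mg/L as CaCO₃ × 779,000 L = 18,700 g as CaCO₃.
Equivalents: 18,700 g ÷ 50 g/eq = 373.9 eq.
NaHCO₃ supplies 1 eq per mole → 373.9 mol.
Mass: 373.9 mol × 84 g/mol = 31,410 g.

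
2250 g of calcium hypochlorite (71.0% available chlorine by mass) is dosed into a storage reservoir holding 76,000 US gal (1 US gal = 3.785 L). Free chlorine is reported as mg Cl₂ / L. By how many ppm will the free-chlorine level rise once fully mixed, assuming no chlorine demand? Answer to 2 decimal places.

Volume: 76,000 US gal × 3.785 L/gal = 287,660 L.
Available chlorine delivered: 2250 g × 0.71 = 1598 g as Cl₂.
Concentration rise: 1598 g / 287,660 L = 5.553 mg/L = 5.55 ppm.

5.55 ppm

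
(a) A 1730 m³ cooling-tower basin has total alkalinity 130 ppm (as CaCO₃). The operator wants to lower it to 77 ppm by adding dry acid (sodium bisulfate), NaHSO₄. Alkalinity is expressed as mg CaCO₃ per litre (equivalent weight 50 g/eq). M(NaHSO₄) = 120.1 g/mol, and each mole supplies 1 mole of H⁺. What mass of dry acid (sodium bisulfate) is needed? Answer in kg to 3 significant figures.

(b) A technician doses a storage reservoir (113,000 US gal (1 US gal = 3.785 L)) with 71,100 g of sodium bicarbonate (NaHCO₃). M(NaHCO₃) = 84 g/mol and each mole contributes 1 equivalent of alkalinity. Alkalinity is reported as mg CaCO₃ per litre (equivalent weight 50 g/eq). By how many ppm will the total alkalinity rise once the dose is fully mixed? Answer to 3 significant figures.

(a) Volume: 1730 m³ = 1,730,000 L.
(a) Alkalinity to neutralize: (130 − 77) = 53 mg/L as CaCO₃ × 1,730,000 L = 91,690 g as CaCO₃.
(a) Equivalents of H⁺ required: 91,690 ÷ 50 g/eq = 1834 eq = 1834 mol NaHSO₄.
(a) Mass of NaHSO₄: 1834 × 120.1 = 220,200 g.

(b) Volume: 113,000 US gal × 3.785 L/gal = 427,705 L.
(b) Moles of NaHCO₃: 71,100 g ÷ 84 g/mol = 846.4 mol → 846.4 eq of alkalinity.
(b) As CaCO₃: 846.4 eq × 50 g/eq = 42,320 g.
(b) Rise: 42,320 g / 427,705 L × 1000 = 98.95 mg/L.

(a) 220 kg; (b) 99.0 ppm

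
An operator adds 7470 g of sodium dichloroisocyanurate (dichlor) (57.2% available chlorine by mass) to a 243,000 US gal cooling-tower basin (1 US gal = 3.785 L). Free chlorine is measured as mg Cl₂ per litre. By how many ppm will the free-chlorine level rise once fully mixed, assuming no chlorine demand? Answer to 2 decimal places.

4.65 ppm

Volume: 243,000 US gal × 3.785 L/gal = 919,755 L.
Available chlorine delivered: 7470 g × 0.572 = 4273 g as Cl₂.
Concentration rise: 4273 g / 919,755 L = 4.646 mg/L = 4.65 ppm.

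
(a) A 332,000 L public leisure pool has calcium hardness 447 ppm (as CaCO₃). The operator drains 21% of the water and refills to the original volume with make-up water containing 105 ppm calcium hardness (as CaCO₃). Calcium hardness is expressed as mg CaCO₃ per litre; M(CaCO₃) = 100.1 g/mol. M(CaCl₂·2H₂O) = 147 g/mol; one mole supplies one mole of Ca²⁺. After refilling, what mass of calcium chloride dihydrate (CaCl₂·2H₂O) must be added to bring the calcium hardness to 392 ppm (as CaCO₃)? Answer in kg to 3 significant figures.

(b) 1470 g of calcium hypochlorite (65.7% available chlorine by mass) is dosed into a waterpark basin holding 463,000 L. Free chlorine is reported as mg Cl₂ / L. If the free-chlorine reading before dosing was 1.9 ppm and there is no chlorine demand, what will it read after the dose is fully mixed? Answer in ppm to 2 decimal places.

(a) After draining 21% and refilling: 447 × 0.79 + 105 × 0.21 = 375.18 ppm.
(a) Deficit to target: 392 − 375.18 = 16.82 mg/L.
(a) As CaCO₃: 16.82 mg/L × 332,000 L = 5584 g; ÷ 100.1 = 55.79 mol Ca²⁺.
(a) Mass: 55.79 × 147 = 8201 g.

(b) Available chlorine delivered: 1470 g × 0.657 = 965.8 g as Cl₂.
(b) Concentration rise: 965.8 g / 463,000 L = 2.086 mg/L = 2.09 ppm.
(b) Final FC: 1.9 + 2.09 = 3.99 ppm.

(a) 8.20 kg; (b) 3.99 ppm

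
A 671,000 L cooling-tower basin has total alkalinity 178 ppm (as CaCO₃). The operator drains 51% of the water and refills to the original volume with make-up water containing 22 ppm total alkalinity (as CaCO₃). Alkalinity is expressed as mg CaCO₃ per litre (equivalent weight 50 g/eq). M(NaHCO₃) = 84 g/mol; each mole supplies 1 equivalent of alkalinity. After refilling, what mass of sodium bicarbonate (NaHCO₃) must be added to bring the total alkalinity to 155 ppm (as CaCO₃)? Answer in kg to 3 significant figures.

63.8 kg

After draining 51% and refilling: 178 × 0.49 + 22 × 0.51 = 98.44 ppm.
Deficit to target: 155 − 98.44 = 56.56 mg/L.
As CaCO₃: 56.56 mg/L × 671,000 L = 37,950 g; ÷ 50 g/eq ÷ 1 = 759 mol NaHCO₃.
Mass: 759 × 84 = 63,760 g.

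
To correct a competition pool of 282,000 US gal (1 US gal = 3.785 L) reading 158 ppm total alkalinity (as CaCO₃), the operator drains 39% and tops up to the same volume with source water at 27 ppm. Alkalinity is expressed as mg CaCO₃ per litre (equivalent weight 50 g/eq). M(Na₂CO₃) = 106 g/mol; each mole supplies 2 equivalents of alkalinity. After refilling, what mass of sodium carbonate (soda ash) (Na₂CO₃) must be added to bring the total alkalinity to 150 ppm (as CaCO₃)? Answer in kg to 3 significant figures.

Volume: 282,000 US gal × 3.785 L/gal = 1,067,370 L.
After draining 39% and refilling: 158 × 0.61 + 27 × 0.39 = 106.91 ppm.
Deficit to target: 150 − 106.91 = 43.09 mg/L.
As CaCO₃: 43.09 mg/L × 1,067,370 L = 45,990 g; ÷ 50 g/eq ÷ 2 = 459.9 mol Na₂CO₃.
Mass: 459.9 × 106 = 48,750 g.

48.8 kg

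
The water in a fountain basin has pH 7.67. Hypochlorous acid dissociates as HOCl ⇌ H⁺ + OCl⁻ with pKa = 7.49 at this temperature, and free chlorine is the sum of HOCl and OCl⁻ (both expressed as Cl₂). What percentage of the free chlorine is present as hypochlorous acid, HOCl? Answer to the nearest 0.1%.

[OCl⁻]/[HOCl] = 10^(pH − pKa) = 10^(7.67 − 7.49) = 10^0.18 = 1.514.
Fraction as HOCl = 1 / (1 + 1.514) = 0.3978.

39.8%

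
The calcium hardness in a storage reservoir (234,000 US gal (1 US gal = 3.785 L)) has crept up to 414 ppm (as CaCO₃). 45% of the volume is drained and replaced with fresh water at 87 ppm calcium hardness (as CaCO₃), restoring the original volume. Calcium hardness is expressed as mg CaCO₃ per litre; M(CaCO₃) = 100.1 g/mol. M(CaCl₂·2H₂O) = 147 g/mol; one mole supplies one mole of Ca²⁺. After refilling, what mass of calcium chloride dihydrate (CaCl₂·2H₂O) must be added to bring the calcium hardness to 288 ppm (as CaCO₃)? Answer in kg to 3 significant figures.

Volume: 234,000 US gal × 3.785 L/gal = 885,690 L.
After draining 45% and refilling: 414 × 0.55 + 87 × 0.45 = 266.85 ppm.
Deficit to target: 288 − 266.85 = 21.15 mg/L.
As CaCO₃: 21.15 mg/L × 885,690 L = 18,730 g; ÷ 100.1 = 187.1 mol Ca²⁺.
Mass: 187.1 × 147 = 27,510 g.

27.5 kg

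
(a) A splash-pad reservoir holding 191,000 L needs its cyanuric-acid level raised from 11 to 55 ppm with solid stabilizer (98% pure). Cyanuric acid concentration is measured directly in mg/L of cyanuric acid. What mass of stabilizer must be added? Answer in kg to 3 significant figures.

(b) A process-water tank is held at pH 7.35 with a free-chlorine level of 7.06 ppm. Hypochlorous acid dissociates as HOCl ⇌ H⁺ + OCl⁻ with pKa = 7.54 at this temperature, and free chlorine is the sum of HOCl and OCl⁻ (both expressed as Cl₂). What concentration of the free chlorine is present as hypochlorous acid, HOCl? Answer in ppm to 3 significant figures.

(a) 8.58 kg; (b) 4.29 ppm

(a) CYA to add: (55 − 11) = 44 mg/L × 191,000 L = 8404 g cyanuric acid.
(a) At 98% purity: 8404 / 0.98 = 8576 g product.

(b) [OCl⁻]/[HOCl] = 10^(pH − pKa) = 10^(7.35 − 7.54) = 10^-0.19 = 0.6457.
(b) Fraction as HOCl = 1 / (1 + 0.6457) = 0.6077.
(b) HOCl = 0.6077 × 7.06 ppm = 4.29 ppm.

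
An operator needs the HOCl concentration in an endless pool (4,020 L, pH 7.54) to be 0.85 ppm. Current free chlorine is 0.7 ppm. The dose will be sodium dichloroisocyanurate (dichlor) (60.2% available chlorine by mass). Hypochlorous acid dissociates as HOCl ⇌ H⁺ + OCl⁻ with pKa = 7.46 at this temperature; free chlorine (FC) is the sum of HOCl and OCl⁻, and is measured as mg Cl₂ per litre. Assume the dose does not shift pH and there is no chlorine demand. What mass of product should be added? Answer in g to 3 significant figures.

[OCl⁻]/[HOCl] = 10^(pH − pKa) = 10^(7.54 − 7.46) = 1.202; fraction as HOCl = 1/(1 + 1.202) = 0.4541.
Free chlorine required for 0.85 ppm HOCl: 0.85 / 0.4541 = 1.872 ppm.
FC to add: 1.872 − 0.7 = 1.172 mg/L as Cl₂.
Cl₂ equivalent: 1.172 mg/L × 4,020 L = 4.711 g.
Product at 60.2% available Cl: 4.711 / 0.602 = 7.826 g.

7.83 g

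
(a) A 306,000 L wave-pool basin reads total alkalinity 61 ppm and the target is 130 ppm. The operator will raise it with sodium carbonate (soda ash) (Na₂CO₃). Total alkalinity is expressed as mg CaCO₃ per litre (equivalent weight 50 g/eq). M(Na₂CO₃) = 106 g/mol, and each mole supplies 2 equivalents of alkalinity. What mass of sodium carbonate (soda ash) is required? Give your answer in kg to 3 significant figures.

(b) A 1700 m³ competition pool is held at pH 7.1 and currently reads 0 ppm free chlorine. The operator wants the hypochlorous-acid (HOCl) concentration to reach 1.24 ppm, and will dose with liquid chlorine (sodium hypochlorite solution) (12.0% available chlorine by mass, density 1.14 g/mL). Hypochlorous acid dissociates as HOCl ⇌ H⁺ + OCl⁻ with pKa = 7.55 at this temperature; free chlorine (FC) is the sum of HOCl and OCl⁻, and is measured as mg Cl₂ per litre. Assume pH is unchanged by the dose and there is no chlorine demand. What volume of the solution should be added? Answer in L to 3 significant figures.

(a) Alkalinity to add: (130 − 61) = 69 mg/L as CaCO₃ × 306,000 L = 21,110 g as CaCO₃.
(a) Equivalents: 21,110 g ÷ 50 g/eq = 422.3 eq.
(a) Each mole of Na₂CO₃ supplies 2 eq, so 422.3 / 2 = 211.1 mol.
(a) Mass: 211.1 mol × 106 g/mol = 22,380 g.

(b) Volume: 1700 m³ = 1,700,000 L.
(b) [OCl⁻]/[HOCl] = 10^(pH − pKa) = 10^(7.1 − 7.55) = 0.3548; fraction as HOCl = 1/(1 + 0.3548) = 0.7381.
(b) Free chlorine required for 1.24 ppm HOCl: 1.24 / 0.7381 = 1.68 ppm.
(b) FC to add: 1.68 − 0 = 1.68 mg/L as Cl₂.
(b) Cl₂ equivalent: 1.68 mg/L × 1,700,000 L = 2856 g.
(b) Product at 12.0% available Cl: 2856 / 0.12 = 23,800 g.
(b) Volume: 23,800 g ÷ 1.14 g/mL = 20,880 mL.

(a) 22.4 kg; (b) 20.9 L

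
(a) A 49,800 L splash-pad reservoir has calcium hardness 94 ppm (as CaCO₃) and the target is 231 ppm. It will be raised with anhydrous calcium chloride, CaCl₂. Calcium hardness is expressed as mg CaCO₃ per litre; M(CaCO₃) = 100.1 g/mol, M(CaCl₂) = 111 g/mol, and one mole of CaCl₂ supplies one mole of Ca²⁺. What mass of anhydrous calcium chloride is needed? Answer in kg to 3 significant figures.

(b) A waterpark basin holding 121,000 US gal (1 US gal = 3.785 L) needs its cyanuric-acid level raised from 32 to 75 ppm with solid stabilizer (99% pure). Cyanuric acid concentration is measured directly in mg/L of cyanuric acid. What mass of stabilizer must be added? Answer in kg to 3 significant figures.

(a) Hardness to add: (231 − 94) = 137 mg/L as CaCO₃ × 49,800 L = 6823 g as CaCO₃.
(a) Moles of Ca²⁺ (1 mol Ca²⁺ ≡ 1 mol CaCO₃): 6823 / 100.1 g/mol = 68.16 mol.
(a) Mass of CaCl₂: 68.16 × 111 = 7566 g.

(b) Volume: 121,000 US gal × 3.785 L/gal = 457,985 L.
(b) CYA to add: (75 − 32) = 43 mg/L × 457,985 L = 19,690 g cyanuric acid.
(b) At 99% purity: 19,690 / 0.99 = 19,890 g product.

(a) 7.57 kg; (b) 19.9 kg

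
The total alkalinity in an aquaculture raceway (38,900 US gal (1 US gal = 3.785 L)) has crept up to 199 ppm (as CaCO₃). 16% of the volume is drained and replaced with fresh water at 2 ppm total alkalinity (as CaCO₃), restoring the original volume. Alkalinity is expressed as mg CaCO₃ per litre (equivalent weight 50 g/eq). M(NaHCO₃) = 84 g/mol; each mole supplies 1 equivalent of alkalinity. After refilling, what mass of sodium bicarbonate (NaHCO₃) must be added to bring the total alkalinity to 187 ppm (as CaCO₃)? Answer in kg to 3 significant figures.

Volume: 38,900 US gal × 3.785 L/gal = 147,236 L.
After draining 16% and refilling: 199 × 0.84 + 2 × 0.16 = 167.48 ppm.
Deficit to target: 187 − 167.48 = 19.52 mg/L.
As CaCO₃: 19.52 mg/L × 147,236 L = 2874 g; ÷ 50 g/eq ÷ 1 = 57.48 mol NaHCO₃.
Mass: 57.48 × 84 = 4828 g.

4.83 kg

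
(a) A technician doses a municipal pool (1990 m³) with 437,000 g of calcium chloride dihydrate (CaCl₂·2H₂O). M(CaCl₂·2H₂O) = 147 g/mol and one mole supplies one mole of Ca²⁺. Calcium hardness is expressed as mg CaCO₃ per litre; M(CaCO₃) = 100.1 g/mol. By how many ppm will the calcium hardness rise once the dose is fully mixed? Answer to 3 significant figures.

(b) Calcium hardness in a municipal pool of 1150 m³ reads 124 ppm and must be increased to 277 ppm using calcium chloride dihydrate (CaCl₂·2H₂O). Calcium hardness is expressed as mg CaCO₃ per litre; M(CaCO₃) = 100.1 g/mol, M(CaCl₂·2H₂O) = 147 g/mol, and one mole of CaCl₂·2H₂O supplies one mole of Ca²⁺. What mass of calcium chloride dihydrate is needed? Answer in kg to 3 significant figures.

(a) 150 ppm; (b) 258 kg

(a) Volume: 1990 m³ = 1,990,000 L.
(a) Moles of Ca²⁺: 437,000 g ÷ 147 g/mol = 2973 mol.
(a) As CaCO₃: 2973 mol × 100.1 g/mol = 297,600 g.
(a) Rise: 297,600 g / 1,990,000 L × 1000 = 149.5 mg/L.

(b) Volume: 1150 m³ = 1,150,000 L.
(b) Hardness to add: (277 − 124) = 153 mg/L as CaCO₃ × 1,150,000 L = 176,000 g as CaCO₃.
(b) Moles of Ca²⁺ (1 mol Ca²⁺ ≡ 1 mol CaCO₃): 176,000 / 100.1 g/mol = 1758 mol.
(b) Mass of CaCl₂·2H₂O: 1758 × 147 = 258,400 g.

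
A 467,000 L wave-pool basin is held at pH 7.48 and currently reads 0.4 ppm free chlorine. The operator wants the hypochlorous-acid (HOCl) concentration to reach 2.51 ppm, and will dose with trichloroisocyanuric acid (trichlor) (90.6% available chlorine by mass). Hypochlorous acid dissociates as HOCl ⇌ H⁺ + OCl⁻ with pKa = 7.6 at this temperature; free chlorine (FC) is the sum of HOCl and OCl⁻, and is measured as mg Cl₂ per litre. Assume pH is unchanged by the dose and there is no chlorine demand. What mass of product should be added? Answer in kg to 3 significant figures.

[OCl⁻]/[HOCl] = 10^(pH − pKa) = 10^(7.48 − 7.6) = 0.7586; fraction as HOCl = 1/(1 + 0.7586) = 0.5686.
Free chlorine required for 2.51 ppm HOCl: 2.51 / 0.5686 = 4.414 ppm.
FC to add: 4.414 − 0.4 = 4.014 mg/L as Cl₂.
Cl₂ equivalent: 4.014 mg/L × 467,000 L = 1875 g.
Product at 90.6% available Cl: 1875 / 0.906 = 2069 g.

2.07 kg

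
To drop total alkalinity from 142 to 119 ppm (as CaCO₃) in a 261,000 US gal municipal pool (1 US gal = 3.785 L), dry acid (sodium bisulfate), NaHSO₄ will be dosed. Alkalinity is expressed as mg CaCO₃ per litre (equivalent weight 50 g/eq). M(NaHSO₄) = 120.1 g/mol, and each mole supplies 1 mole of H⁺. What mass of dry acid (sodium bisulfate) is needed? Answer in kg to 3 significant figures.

54.6 kg

Volume: 261,000 US gal × 3.785 L/gal = 987,885 L.
Alkalinity to neutralize: (142 − 119) = 23 mg/L as CaCO₃ × 987,885 L = 22,720 g as CaCO₃.
Equivalents of H⁺ required: 22,720 ÷ 50 g/eq = 454.4 eq = 454.4 mol NaHSO₄.
Mass of NaHSO₄: 454.4 × 120.1 = 54,580 g.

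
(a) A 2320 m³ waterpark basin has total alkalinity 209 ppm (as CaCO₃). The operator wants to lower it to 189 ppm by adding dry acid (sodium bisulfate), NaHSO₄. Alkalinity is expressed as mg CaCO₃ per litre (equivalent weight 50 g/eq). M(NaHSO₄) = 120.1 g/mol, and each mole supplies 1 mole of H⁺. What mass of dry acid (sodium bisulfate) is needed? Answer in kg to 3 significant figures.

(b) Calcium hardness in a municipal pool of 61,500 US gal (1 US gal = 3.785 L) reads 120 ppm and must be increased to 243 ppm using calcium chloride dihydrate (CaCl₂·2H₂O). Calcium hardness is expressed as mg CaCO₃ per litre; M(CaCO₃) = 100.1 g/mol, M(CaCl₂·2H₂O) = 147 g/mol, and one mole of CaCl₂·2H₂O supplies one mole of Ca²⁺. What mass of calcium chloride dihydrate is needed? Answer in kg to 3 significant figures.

(a) 111 kg; (b) 42.0 kg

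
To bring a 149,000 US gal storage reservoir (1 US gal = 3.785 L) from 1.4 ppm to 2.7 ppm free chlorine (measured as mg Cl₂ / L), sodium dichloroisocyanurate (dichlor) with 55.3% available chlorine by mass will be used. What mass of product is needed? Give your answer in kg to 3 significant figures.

Volume: 149,000 US gal × 3.785 L/gal = 563,965 L.
Chlorine deficit: 2.7 − 1.4 = 1.3 ppm = 1.3 mg/L as Cl₂.
Cl₂ equivalent needed: 1.3 mg/L × 563,965 L = 733,200 mg = 733.2 g.
Product at 55.3% available chlorine: 733.2 / 0.553 = 1326 g.

1.33 kg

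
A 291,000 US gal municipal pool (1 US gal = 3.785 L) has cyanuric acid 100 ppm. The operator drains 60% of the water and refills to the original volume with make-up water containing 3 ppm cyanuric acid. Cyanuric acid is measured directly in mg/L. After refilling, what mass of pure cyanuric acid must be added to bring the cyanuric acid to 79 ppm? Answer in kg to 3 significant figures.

41.0 kg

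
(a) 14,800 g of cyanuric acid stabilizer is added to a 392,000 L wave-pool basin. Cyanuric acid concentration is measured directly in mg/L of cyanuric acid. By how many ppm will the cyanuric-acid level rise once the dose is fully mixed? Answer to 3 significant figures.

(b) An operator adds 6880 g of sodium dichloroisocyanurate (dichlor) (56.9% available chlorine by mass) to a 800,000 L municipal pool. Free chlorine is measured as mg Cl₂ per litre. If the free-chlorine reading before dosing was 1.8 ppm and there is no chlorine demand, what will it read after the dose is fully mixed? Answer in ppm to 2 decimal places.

(a) Rise: 14,800 g / 392,000 L × 1000 = 37.76 mg/L.

(b) Available chlorine delivered: 6880 g × 0.569 = 3915 g as Cl₂.
(b) Concentration rise: 3915 g / 800,000 L = 4.893 mg/L = 4.89 ppm.
(b) Final FC: 1.8 + 4.89 = 6.69 ppm.

(a) 37.8 ppm; (b) 6.69 ppm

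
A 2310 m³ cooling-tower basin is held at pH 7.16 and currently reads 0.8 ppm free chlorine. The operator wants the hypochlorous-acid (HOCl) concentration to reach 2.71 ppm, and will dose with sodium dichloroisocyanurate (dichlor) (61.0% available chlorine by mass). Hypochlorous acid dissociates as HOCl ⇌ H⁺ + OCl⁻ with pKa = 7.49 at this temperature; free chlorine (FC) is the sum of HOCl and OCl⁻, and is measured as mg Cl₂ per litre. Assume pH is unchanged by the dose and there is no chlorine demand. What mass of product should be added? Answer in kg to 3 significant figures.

Volume: 2310 m³ = 2,310,000 L.
[OCl⁻]/[HOCl] = 10^(pH − pKa) = 10^(7.16 − 7.49) = 0.4677; fraction as HOCl = 1/(1 + 0.4677) = 0.6813.
Free chlorine required for 2.71 ppm HOCl: 2.71 / 0.6813 = 3.978 ppm.
FC to add: 3.978 − 0.8 = 3.178 mg/L as Cl₂.
Cl₂ equivalent: 3.178 mg/L × 2,310,000 L = 7340 g.
Product at 61.0% available Cl: 7340 / 0.61 = 12,030 g.

12.0 kg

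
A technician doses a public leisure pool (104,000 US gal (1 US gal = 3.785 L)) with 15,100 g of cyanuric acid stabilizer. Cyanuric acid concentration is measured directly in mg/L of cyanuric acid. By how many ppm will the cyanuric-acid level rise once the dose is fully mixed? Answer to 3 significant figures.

Volume: 104,000 US gal × 3.785 L/gal = 393,640 L.
Rise: 15,100 g / 393,640 L × 1000 = 38.36 mg/L.

38.4 ppm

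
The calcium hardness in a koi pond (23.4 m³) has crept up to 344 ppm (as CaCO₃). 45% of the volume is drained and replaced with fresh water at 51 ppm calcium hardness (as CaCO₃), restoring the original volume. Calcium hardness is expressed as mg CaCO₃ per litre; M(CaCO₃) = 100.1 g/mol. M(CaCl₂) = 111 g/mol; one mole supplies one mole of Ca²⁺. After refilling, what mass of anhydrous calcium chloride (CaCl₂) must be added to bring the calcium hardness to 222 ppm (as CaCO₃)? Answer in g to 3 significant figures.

256 g

Volume: 23.4 m³ = 23,400 L.
After draining 45% and refilling: 344 × 0.55 + 51 × 0.45 = 212.15 ppm.
Deficit to target: 222 − 212.15 = 9.85 mg/L.
As CaCO₃: 9.85 mg/L × 23,400 L = 230.5 g; ÷ 100.1 = 2.303 mol Ca²⁺.
Mass: 2.303 × 111 = 255.6 g.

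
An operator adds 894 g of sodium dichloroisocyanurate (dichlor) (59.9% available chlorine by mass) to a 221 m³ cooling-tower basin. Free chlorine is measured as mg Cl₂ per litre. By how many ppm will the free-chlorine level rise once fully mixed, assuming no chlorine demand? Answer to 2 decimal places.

Volume: 221 m³ = 221,000 L.
Available chlorine delivered: 894 g × 0.599 = 535.5 g as Cl₂.
Concentration rise: 535.5 g / 221,000 L = 2.423 mg/L = 2.42 ppm.

2.42 ppm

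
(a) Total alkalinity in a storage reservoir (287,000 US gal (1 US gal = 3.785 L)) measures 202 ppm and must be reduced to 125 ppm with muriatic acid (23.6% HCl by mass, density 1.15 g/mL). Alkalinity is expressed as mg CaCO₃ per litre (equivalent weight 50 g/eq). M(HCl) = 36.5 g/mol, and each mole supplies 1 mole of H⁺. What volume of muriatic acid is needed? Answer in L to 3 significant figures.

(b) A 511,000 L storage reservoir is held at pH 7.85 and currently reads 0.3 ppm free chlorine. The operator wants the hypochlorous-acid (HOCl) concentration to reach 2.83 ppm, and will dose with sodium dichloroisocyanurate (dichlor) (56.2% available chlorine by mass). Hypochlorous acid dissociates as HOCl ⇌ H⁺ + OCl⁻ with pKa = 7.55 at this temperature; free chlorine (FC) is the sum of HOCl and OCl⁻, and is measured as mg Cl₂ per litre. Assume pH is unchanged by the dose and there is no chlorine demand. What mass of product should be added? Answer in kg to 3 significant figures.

(a) 225 L; (b) 7.43 kg

(a) Volume: 287,000 US gal × 3.785 L/gal = 1,086,295 L.
(a) Alkalinity to neutralize: (202 − 125) = 77 mg/L as CaCO₃ × 1,086,295 L = 83,640 g as CaCO₃.
(a) Equivalents of H⁺ required: 83,640 ÷ 50 g/eq = 1673 eq = 1673 mol HCl.
(a) Mass of HCl: 1673 × 36.5 = 61,060 g.
(a) Mass of 23.6% solution: 61,060 / 0.236 = 258,700 g.
(a) Volume: 258,700 g ÷ 1.15 g/mL = 225,000 mL.

(b) [OCl⁻]/[HOCl] = 10^(pH − pKa) = 10^(7.85 − 7.55) = 1.995; fraction as HOCl = 1/(1 + 1.995) = 0.3339.
(b) Free chlorine required for 2.83 ppm HOCl: 2.83 / 0.3339 = 8.477 ppm.
(b) FC to add: 8.477 − 0.3 = 8.177 mg/L as Cl₂.
(b) Cl₂ equivalent: 8.177 mg/L × 511,000 L = 4178 g.
(b) Product at 56.2% available Cl: 4178 / 0.562 = 7435 g.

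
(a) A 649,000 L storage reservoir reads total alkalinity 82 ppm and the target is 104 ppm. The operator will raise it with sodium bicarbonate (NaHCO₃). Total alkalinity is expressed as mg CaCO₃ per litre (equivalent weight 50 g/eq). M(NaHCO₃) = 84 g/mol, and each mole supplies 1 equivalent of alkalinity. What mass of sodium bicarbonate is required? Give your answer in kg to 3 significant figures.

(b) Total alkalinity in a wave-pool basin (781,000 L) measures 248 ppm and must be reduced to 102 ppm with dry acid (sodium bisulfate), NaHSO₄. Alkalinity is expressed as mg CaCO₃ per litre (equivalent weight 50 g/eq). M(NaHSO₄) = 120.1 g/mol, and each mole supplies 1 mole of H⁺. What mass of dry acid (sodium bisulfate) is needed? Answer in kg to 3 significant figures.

(a) 24.0 kg; (b) 274 kg

(a) Alkalinity to add: (104 − 82) = 22 mg/L as CaCO₃ × 649,000 L = 14,280 g as CaCO₃.
(a) Equivalents: 14,280 g ÷ 50 g/eq = 285.6 eq.
(a) NaHCO₃ supplies 1 eq per mole → 285.6 mol.
(a) Mass: 285.6 mol × 84 g/mol = 23,990 g.

(b) Alkalinity to neutralize: (248 − 102) = 146 mg/L as CaCO₃ × 781,000 L = 114,000 g as CaCO₃.
(b) Equivalents of H⁺ required: 114,000 ÷ 50 g/eq = 2281 eq = 2281 mol NaHSO₄.
(b) Mass of NaHSO₄: 2281 × 120.1 = 273,900 g.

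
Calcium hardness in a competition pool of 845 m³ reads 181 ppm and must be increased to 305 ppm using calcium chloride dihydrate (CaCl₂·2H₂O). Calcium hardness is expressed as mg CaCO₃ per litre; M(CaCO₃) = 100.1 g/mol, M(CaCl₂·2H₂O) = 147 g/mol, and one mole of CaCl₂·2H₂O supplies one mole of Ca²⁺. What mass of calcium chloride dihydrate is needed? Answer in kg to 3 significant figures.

Volume: 845 m³ = 845,000 L.
Hardness to add: (305 − 181) = 124 mg/L as CaCO₃ × 845,000 L = 104,800 g as CaCO₃.
Moles of Ca²⁺ (1 mol Ca²⁺ ≡ 1 mol CaCO₃): 104,800 / 100.1 g/mol = 1047 mol.
Mass of CaCl₂·2H₂O: 1047 × 147 = 153,900 g.

154 kg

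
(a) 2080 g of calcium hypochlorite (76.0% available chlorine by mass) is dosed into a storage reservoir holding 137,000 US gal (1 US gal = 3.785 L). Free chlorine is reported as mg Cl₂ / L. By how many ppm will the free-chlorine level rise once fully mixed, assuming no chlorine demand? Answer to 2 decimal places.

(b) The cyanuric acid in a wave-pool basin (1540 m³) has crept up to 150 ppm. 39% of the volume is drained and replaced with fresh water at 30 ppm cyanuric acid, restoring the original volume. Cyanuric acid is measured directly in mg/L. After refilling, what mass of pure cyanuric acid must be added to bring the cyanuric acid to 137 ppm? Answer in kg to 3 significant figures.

(a) 3.05 ppm; (b) 52.1 kg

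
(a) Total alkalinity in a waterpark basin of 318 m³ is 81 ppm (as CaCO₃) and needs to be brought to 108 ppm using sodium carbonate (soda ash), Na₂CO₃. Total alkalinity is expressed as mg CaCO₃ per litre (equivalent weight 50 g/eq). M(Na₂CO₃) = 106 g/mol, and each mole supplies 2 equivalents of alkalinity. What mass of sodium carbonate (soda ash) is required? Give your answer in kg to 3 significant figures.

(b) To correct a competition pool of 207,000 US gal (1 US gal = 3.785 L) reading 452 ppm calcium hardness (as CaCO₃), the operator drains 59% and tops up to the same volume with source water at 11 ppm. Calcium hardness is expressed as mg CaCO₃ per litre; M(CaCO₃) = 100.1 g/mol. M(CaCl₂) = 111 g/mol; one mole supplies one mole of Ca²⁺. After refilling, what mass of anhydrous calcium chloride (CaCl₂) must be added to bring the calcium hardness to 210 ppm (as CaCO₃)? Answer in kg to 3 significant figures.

(a) Volume: 318 m³ = 318,000 L.
(a) Alkalinity to add: (108 − 81) = 27 mg/L as CaCO₃ × 318,000 L = 8586 g as CaCO₃.
(a) Equivalents: 8586 g ÷ 50 g/eq = 171.7 eq.
(a) Each mole of Na₂CO₃ supplies 2 eq, so 171.7 / 2 = 85.86 mol.
(a) Mass: 85.86 mol × 106 g/mol = 9101 g.

(b) Volume: 207,000 US gal × 3.785 L/gal = 783,495 L.
(b) After draining 59% and refilling: 452 × 0.41 + 11 × 0.59 = 191.81 ppm.
(b) Deficit to target: 210 − 191.81 = 18.19 mg/L.
(b) As CaCO₃: 18.19 mg/L × 783,495 L = 14,250 g; ÷ 100.1 = 142.4 mol Ca²⁺.
(b) Mass: 142.4 × 111 = 15,800 g.

(a) 9.10 kg; (b) 15.8 kg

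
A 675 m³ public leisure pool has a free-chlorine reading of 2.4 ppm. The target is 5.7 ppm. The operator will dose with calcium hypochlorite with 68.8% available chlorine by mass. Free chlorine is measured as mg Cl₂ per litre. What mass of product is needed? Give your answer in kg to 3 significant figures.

3.24 kg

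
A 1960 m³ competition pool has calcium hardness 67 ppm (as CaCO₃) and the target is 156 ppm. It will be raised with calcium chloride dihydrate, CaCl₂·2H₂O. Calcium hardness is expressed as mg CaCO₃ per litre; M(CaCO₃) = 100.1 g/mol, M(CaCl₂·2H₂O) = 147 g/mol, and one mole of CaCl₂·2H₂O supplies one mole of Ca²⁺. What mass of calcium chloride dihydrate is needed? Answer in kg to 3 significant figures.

256 kg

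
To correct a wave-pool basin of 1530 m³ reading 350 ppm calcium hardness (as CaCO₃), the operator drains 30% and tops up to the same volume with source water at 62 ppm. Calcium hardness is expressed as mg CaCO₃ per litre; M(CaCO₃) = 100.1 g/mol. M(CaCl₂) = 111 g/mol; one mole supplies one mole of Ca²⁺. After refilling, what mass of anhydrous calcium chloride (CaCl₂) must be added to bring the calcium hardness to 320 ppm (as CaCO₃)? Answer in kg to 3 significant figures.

Volume: 1530 m³ = 1,530,000 L.
After draining 30% and refilling: 350 × 0.70 + 62 × 0.30 = 263.6 ppm.
Deficit to target: 320 − 263.6 = 56.4 mg/L.
As CaCO₃: 56.4 mg/L × 1,530,000 L = 86,290 g; ÷ 100.1 = 862.1 mol Ca²⁺.
Mass: 862.1 × 111 = 95,690 g.

95.7 kg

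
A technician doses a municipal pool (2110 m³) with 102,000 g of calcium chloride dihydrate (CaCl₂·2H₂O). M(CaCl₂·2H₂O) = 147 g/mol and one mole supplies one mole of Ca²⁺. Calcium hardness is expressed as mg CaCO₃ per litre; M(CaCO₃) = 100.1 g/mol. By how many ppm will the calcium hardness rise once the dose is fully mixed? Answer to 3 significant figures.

32.9 ppm

Volume: 2110 m³ = 2,110,000 L.
Moles of Ca²⁺: 102,000 g ÷ 147 g/mol = 693.9 mol.
As CaCO₃: 693.9 mol × 100.1 g/mol = 69,460 g.
Rise: 69,460 g / 2,110,000 L × 1000 = 32.92 mg/L.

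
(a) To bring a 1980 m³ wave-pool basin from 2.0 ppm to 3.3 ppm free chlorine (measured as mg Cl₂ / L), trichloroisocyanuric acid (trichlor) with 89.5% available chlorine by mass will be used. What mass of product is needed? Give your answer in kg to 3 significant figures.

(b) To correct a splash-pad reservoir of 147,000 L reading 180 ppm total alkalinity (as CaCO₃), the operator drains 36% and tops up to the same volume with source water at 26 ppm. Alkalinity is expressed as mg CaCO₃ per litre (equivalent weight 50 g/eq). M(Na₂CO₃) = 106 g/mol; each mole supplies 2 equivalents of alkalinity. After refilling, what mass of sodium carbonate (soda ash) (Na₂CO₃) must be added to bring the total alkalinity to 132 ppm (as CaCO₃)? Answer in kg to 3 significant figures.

(a) 2.88 kg; (b) 1.16 kg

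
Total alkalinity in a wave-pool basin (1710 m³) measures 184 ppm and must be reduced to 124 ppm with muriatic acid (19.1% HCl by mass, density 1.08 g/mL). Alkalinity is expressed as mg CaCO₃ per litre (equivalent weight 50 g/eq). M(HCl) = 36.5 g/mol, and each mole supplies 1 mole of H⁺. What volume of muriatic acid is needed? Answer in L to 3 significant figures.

363 L

Volume: 1710 m³ = 1,710,000 L.
Alkalinity to neutralize: (184 − 124) = 60 mg/L as CaCO₃ × 1,710,000 L = 102,600 g as CaCO₃.
Equivalents of H⁺ required: 102,600 ÷ 50 g/eq = 2052 eq = 2052 mol HCl.
Mass of HCl: 2052 × 36.5 = 74,900 g.
Mass of 19.1% solution: 74,900 / 0.191 = 392,100 g.
Volume: 392,100 g ÷ 1.08 g/mL = 363,100 mL.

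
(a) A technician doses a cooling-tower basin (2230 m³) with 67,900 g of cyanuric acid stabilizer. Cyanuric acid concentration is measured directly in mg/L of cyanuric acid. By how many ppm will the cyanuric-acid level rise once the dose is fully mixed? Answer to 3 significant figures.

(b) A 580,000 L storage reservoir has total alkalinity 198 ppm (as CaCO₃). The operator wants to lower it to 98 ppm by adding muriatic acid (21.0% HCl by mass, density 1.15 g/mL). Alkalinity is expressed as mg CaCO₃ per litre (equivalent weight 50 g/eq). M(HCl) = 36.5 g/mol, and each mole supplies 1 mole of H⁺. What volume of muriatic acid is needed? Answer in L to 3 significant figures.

(a) 30.4 ppm; (b) 175 L

(a) Volume: 2230 m³ = 2,230,000 L.
(a) Rise: 67,900 g / 2,230,000 L × 1000 = 30.45 mg/L.

(b) Alkalinity to neutralize: (198 − 98) = 100 mg/L as CaCO₃ × 580,000 L = 58,000 g as CaCO₃.
(b) Equivalents of H⁺ required: 58,000 ÷ 50 g/eq = 1160 eq = 1160 mol HCl.
(b) Mass of HCl: 1160 × 36.5 = 42,340 g.
(b) Mass of 21.0% solution: 42,340 / 0.21 = 201,600 g.
(b) Volume: 201,600 g ÷ 1.15 g/mL = 175,300 mL.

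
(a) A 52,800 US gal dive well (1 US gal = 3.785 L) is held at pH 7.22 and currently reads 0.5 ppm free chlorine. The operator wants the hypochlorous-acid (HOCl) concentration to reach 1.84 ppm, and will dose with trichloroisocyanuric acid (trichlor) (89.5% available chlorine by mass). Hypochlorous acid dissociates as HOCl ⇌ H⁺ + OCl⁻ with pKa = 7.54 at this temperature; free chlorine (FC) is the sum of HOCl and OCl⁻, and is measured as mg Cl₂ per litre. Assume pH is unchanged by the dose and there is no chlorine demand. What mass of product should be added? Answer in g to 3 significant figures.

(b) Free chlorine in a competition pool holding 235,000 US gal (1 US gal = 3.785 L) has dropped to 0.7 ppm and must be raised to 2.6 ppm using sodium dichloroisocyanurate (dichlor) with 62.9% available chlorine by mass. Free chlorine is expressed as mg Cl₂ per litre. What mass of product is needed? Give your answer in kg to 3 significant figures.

(a) Volume: 52,800 US gal × 3.785 L/gal = 199,848 L.
(a) [OCl⁻]/[HOCl] = 10^(pH − pKa) = 10^(7.22 − 7.54) = 0.4786; fraction as HOCl = 1/(1 + 0.4786) = 0.6763.
(a) Free chlorine required for 1.84 ppm HOCl: 1.84 / 0.6763 = 2.721 ppm.
(a) FC to add: 2.721 − 0.5 = 2.221 mg/L as Cl₂.
(a) Cl₂ equivalent: 2.221 mg/L × 199,848 L = 443.8 g.
(a) Product at 89.5% available Cl: 443.8 / 0.895 = 495.9 g.

(b) Volume: 235,000 US gal × 3.785 L/gal = 889,475 L.
(b) Chlorine deficit: 2.6 − 0.7 = 1.9 ppm = 1.9 mg/L as Cl₂.
(b) Cl₂ equivalent needed: 1.9 mg/L × 889,475 L = 1,690,000 mg = 1690 g.
(b) Product at 62.9% available chlorine: 1690 / 0.629 = 2687 g.

(a) 496 g; (b) 2.69 kg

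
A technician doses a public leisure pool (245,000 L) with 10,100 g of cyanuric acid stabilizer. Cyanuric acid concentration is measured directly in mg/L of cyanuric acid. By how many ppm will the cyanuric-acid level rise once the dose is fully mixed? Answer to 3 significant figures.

41.2 ppm

Rise: 10,100 g / 245,000 L × 1000 = 41.22 mg/L.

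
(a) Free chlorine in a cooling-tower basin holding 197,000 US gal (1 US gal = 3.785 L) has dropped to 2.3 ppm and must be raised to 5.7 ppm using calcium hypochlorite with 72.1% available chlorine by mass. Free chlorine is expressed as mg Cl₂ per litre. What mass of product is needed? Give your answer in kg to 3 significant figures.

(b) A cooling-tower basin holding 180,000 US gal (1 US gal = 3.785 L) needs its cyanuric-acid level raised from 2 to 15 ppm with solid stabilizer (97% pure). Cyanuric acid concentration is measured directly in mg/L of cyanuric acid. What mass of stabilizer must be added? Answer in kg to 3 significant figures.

(a) Volume: 197,000 US gal × 3.785 L/gal = 745,645 L.
(a) Chlorine deficit: 5.7 − 2.3 = 3.4 ppm = 3.4 mg/L as Cl₂.
(a) Cl₂ equivalent needed: 3.4 mg/L × 745,645 L = 2,535,000 mg = 2535 g.
(a) Product at 72.1% available chlorine: 2535 / 0.721 = 3516 g.

(b) Volume: 180,000 US gal × 3.785 L/gal = 681,300 L.
(b) CYA to add: (15 − 2) = 13 mg/L × 681,300 L = 8857 g cyanuric acid.
(b) At 97% purity: 8857 / 0.97 = 9131 g product.

(a) 3.52 kg; (b) 9.13 kg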